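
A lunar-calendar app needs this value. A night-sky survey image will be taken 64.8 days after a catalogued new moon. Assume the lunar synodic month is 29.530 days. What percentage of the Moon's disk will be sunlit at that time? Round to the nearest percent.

33%

64.8/29.530 = 2.194 lunations, so 2 complete cycles and 5.74 d into the next.
Elongation θ = 360° × 5.74/29.530 ≈ 70.0°.
With cos θ = 0.342, the lit fraction is (1 − 0.342)/2 ≈ 0.329, so 33%.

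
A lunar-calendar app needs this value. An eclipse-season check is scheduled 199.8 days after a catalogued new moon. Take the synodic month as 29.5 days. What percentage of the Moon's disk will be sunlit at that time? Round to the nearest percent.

43%

199.8 d spans 6 complete synodic months (6 × 29.5 = 177.00 d) plus 22.80 d.
Phase angle: θ = 360°·(22.80 d)/(29.5 d) = 278.2°.
With cos θ = 0.143, the lit fraction is (1 − 0.143)/2 ≈ 0.428, so 43%.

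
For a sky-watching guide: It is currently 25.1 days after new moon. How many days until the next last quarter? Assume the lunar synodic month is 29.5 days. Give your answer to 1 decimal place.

26.5 days

Last quarter occurs at elongation 270°, i.e. at age 29.5 × 270/360 = 22.125 d.
Already past this cycle's last quarter; the next is at 22.125 + 29.5 = 51.625 d, so 51.625 − 25.1 = 26.525 days.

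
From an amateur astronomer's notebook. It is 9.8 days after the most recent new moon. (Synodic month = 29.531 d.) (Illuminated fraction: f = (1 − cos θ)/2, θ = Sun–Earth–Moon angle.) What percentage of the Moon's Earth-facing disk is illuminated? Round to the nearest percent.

75%

Phase angle: θ = 360°·(9.8 d)/(29.531 d) = 119.5°.
With cos θ = (-0.492), the lit fraction is (1 − (-0.492))/2 ≈ 0.746, so 75%.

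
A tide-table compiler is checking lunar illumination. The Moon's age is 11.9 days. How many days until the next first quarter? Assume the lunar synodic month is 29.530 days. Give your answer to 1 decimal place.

First quarter is 0.25 of the way through the cycle: age 0.25 × 29.530 = 7.383 d.
This lunation's first quarter (7.383 d) has passed, so add one period: 36.913 − 11.9 = 25.013 days.

25.0 days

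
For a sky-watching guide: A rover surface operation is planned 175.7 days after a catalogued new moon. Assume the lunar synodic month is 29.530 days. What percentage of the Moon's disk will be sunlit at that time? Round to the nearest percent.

Reduce mod P: 175.7 − 5×29.530 = 28.05 d into the current lunation.
Elongation θ = 360° × 28.05/29.530 ≈ 342.0°.
cos 342.0° = 0.951, so f = (1 − 0.951)/2 = 0.025, so 2%.

2%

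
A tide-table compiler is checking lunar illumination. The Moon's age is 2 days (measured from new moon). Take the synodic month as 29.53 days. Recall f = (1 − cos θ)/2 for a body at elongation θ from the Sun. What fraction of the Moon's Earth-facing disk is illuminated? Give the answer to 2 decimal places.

Elongation θ = 360° × 2/29.53 ≈ 24.4°.
cos 24.4° = 0.911, so f = (1 − 0.911)/2 = 0.045.

0.04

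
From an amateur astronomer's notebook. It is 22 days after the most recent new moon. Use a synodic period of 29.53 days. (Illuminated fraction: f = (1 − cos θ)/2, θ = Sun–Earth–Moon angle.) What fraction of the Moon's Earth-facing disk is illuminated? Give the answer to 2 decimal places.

0.52

Phase angle: θ = 360°·(22 d)/(29.53 d) = 268.2°.
cos 268.2° = (-0.031), so f = (1 − (-0.031))/2 = 0.516.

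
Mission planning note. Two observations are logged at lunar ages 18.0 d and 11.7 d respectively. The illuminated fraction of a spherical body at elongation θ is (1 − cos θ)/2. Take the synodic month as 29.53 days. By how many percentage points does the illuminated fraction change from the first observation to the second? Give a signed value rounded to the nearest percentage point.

+1 pp

θ₁ = 360° × 18.0/29.53 = 219.4°, f₁ = (1 − cos θ₁)/2 = 0.886.
θ₂ = 360° × 11.7/29.53 = 142.6°, f₂ = (1 − cos θ₂)/2 = 0.897.
Change = f₂ − f₁ = +0.011 → +1 percentage points.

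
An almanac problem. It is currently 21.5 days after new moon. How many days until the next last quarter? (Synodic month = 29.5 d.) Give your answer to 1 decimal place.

Last quarter is 0.75 of the way through the cycle: age 0.75 × 29.5 = 22.125 d.
So 0.625 days remain (22.125 − 21.5).

0.6 days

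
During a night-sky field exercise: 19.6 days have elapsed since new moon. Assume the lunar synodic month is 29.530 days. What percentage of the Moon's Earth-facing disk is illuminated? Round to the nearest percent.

76%

Elongation θ = 360° × 19.6/29.530 ≈ 238.9°.
With cos θ = (-0.516), the lit fraction is (1 − (-0.516))/2 ≈ 0.758, so 76%.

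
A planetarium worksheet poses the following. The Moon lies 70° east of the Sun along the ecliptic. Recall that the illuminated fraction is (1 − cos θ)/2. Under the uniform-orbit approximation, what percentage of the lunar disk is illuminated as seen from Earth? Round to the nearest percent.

f = (1 − cos 70°)/2 = (1 − 0.342)/2 ≈ 0.329, i.e. 33%.

33%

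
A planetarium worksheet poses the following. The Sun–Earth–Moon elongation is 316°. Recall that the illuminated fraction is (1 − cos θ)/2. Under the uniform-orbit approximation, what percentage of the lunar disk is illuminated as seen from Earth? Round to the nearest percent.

Half-versine of 316°: (1 − 0.719)/2 = 0.140, i.e. 14%.

14%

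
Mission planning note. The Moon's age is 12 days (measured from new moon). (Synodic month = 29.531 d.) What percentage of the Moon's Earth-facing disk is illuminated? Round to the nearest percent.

92%

The Moon has covered 12/29.531 of its cycle, so θ ≈ 360° × 12/29.531 = 146.3°.
cos 146.3° = (-0.832), so f = (1 − (-0.832))/2 = 0.916, so 92%.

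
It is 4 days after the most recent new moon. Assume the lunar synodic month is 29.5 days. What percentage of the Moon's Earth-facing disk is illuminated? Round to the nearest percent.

17%

Phase angle: θ = 360°·(4 d)/(29.5 d) = 48.8°.
With cos θ = 0.659, the lit fraction is (1 − 0.659)/2 ≈ 0.171, so 17%.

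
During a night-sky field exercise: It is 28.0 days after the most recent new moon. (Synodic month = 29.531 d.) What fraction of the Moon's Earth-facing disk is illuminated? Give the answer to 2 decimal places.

0.03

Phase angle: θ = 360°·(28.0 d)/(29.531 d) = 341.3°.
cos 341.3° = 0.947, so f = (1 − 0.947)/2 = 0.026.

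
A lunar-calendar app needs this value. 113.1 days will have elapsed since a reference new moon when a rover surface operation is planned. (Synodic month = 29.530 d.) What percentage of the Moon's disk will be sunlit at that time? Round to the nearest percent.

113.1/29.530 = 3.830 lunations, so 3 complete cycles and 24.51 d into the next.
Elongation θ = 360° × 24.51/29.530 ≈ 298.8°.
With cos θ = 0.482, the lit fraction is (1 − 0.482)/2 ≈ 0.259, so 26%.

26%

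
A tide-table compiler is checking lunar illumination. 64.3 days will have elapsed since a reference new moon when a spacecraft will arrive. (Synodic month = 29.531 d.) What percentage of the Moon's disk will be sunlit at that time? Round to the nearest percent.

64.3/29.531 = 2.177 lunations, so 2 complete cycles and 5.24 d into the next.
Elongation θ = 360° × 5.24/29.531 ≈ 63.9°.
Illuminated fraction = (1 − cos 63.9°)/2 = (1 − 0.441)/2 ≈ 0.280, so 28%.

28%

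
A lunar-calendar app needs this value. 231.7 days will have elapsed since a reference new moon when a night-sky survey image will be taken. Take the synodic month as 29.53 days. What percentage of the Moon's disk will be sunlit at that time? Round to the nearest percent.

22%

231.7 d spans 7 complete synodic months (7 × 29.53 = 206.71 d) plus 24.99 d.
Phase angle: θ = 360°·(24.99 d)/(29.53 d) = 304.7°.
cos 304.7° = 0.569, so f = (1 − 0.569)/2 = 0.216, so 22%.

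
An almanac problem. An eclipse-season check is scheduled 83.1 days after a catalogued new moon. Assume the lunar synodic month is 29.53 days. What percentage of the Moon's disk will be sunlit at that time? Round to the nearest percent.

83.1 d spans 2 complete synodic months (2 × 29.53 = 59.06 d) plus 24.04 d.
The Moon has covered 24.04/29.53 of its cycle, so θ ≈ 360° × 24.04/29.53 = 293.1°.
Illuminated fraction = (1 − cos 293.1°)/2 = (1 − 0.392)/2 ≈ 0.304, so 30%.

30%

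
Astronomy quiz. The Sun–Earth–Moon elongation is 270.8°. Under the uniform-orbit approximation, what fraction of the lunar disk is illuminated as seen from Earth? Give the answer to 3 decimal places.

cos 270.8° = 0.014, so f = (1 − 0.014)/2 = 0.493.

0.493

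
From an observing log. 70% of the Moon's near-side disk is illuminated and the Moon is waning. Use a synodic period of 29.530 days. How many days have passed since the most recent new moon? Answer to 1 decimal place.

20.2 days

cos θ = 1 − 2f = -0.400, giving a principal value of 113.6°.
Since the Moon is past full (waning), take the reflex angle: θ = 360° − 113.6° = 246.4°.
Age = 29.530 × 246.4°/360° ≈ 20.21 days.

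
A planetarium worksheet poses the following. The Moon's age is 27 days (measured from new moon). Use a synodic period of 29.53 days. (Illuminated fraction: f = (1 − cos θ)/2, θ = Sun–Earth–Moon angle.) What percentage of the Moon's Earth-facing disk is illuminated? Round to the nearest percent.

The Moon has covered 27/29.53 of its cycle, so θ ≈ 360° × 27/29.53 = 329.2°.
With cos θ = 0.859, the lit fraction is (1 − 0.859)/2 ≈ 0.071, so 7%.

7%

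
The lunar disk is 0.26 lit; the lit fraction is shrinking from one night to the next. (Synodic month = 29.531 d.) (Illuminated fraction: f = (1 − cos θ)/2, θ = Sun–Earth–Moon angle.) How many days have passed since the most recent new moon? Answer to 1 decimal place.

24.5 days

Invert f = (1 − cos θ)/2 to get cos θ = 1 − 2(0.26) = 0.480, hence θ₀ = arccos 0.480 = 61.3°.
Waning ⇒ past full, so θ = 360° − 61.3° = 298.7°.
Age = 29.531 × 298.7°/360° ≈ 24.50 days.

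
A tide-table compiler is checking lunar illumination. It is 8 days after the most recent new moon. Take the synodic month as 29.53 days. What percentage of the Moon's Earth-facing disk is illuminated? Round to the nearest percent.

57%

Elongation θ = 360° × 8/29.53 ≈ 97.5°.
Illuminated fraction = (1 − cos 97.5°)/2 = (1 − (-0.131))/2 ≈ 0.566, so 57%.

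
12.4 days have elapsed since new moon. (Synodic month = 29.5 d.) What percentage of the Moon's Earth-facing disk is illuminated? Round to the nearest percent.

94%

The Moon has covered 12.4/29.5 of its cycle, so θ ≈ 360° × 12.4/29.5 = 151.3°.
cos 151.3° = (-0.877), so f = (1 − (-0.877))/2 = 0.939, so 94%.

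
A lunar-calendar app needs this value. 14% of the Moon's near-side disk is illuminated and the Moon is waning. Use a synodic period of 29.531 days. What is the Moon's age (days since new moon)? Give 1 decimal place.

From f = (1 − cos θ)/2: cos θ = 1 − 2×0.14 = 0.720; arccos → 43.9°.
A waning Moon lies in 180°–360°, so θ = 360° − 43.9° = 316.1°.
Age = 29.531 × 316.1°/360° ≈ 25.93 days.

25.9 days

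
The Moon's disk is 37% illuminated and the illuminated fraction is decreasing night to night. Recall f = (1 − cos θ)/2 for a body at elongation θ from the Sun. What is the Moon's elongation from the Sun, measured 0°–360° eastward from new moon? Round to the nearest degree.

From f = (1 − cos θ)/2: cos θ = 1 − 2×0.37 = 0.260; arccos → 74.9°.
Waning ⇒ past full, so θ = 360° − 74.9° = 285.1°.

285°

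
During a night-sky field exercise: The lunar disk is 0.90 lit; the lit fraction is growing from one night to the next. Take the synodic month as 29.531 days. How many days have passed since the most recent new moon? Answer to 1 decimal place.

Invert f = (1 − cos θ)/2 to get cos θ = 1 − 2(0.90) = -0.800, hence θ₀ = arccos -0.800 = 143.1°.
The Moon is waxing (0°–180°), so θ = 143.1° directly.
Age = 29.531 × 143.1°/360° ≈ 11.74 days.

11.7 days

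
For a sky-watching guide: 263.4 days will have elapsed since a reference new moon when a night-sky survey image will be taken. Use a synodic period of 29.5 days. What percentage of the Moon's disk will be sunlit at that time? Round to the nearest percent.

263.4/29.5 = 8.929 lunations, so 8 complete cycles and 27.40 d into the next.
Elongation θ = 360° × 27.40/29.5 ≈ 334.4°.
With cos θ = 0.902, the lit fraction is (1 − 0.902)/2 ≈ 0.049, so 5%.

5%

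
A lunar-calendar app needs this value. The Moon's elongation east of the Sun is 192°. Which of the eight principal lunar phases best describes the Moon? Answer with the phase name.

The full moon sector spans roughly 158°–202°; 192° falls inside it.

full moon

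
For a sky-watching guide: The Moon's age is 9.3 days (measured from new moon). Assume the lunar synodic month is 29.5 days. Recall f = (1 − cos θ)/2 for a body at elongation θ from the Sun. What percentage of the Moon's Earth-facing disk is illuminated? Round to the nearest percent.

70%

The Moon has covered 9.3/29.5 of its cycle, so θ ≈ 360° × 9.3/29.5 = 113.5°.
With cos θ = (-0.399), the lit fraction is (1 − (-0.399))/2 ≈ 0.699, so 70%.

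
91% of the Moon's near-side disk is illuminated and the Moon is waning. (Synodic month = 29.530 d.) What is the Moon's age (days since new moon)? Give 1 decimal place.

17.6 days

From f = (1 − cos θ)/2: cos θ = 1 − 2×0.91 = -0.820; arccos → 145.1°.
Waning ⇒ past full, so θ = 360° − 145.1° = 214.9°.
At 360°/29.530 d per day, 214.9° corresponds to 17.63 days.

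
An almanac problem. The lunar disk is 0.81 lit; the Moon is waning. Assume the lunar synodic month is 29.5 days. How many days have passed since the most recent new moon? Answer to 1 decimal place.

19.0 days

From f = (1 − cos θ)/2: cos θ = 1 − 2×0.81 = -0.620; arccos → 128.3°.
Since the Moon is past full (waning), take the reflex angle: θ = 360° − 128.3° = 231.7°.
At 360°/29.5 d per day, 231.7° corresponds to 18.99 days.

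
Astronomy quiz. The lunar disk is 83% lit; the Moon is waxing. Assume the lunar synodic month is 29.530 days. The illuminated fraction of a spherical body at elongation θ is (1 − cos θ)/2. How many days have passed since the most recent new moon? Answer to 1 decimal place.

Invert f = (1 − cos θ)/2 to get cos θ = 1 − 2(0.83) = -0.660, hence θ₀ = arccos -0.660 = 131.3°.
The Moon is waxing (0°–180°), so θ = 131.3° directly.
Age = 29.530 × 131.3°/360° ≈ 10.77 days.

10.8 days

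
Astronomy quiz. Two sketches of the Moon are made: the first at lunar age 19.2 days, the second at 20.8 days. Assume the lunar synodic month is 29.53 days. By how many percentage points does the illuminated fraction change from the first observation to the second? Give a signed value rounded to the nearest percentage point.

First observation: θ = 360°·19.2/29.53 = 234.1°, so f = 0.793.
Second observation: θ = 253.6°, f = 0.641.
Δf = 0.641 − 0.793 = -0.152, i.e. -15 pp.

-15 pp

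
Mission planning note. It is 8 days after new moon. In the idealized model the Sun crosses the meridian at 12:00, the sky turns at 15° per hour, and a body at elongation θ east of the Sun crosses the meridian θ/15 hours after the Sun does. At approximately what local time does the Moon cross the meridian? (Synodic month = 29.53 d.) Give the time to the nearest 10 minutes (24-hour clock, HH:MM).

The Moon has covered 8/29.53 of its cycle, so θ ≈ 360° × 8/29.53 = 97.5°.
At 15° of sky rotation per hour, 97.5° corresponds to a 6.50 h lag.
12:00 + 6.502 h ≈ 18:30 → 18:30 to the nearest ten minutes.

18:30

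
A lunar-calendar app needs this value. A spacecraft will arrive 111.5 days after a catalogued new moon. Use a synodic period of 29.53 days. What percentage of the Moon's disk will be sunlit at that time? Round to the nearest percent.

42%

111.5/29.53 = 3.776 lunations, so 3 complete cycles and 22.91 d into the next.
Phase angle: θ = 360°·(22.91 d)/(29.53 d) = 279.3°.
cos 279.3° = 0.162, so f = (1 − 0.162)/2 = 0.419, so 42%.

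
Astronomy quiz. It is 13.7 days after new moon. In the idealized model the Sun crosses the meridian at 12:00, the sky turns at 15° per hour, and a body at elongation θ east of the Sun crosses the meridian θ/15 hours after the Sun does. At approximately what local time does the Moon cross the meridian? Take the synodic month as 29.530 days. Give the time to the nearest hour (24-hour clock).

23:00

Phase angle: θ = 360°·(13.7 d)/(29.530 d) = 167.0°.
At 15° of sky rotation per hour, 167.0° corresponds to a 11.13 h lag.
12:00 + 11.13 h ≈ 23:08 → 23:00 to the nearest hour.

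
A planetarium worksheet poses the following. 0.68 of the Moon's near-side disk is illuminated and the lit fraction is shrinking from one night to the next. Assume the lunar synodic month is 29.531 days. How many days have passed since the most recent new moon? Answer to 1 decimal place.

From f = (1 − cos θ)/2: cos θ = 1 − 2×0.68 = -0.360; arccos → 111.1°.
Waning ⇒ past full, so θ = 360° − 111.1° = 248.9°.
Age = 29.531 × 248.9°/360° ≈ 20.42 days.

20.4 days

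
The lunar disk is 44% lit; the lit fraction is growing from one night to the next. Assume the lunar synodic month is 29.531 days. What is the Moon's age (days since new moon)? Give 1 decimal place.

6.8 days

From f = (1 − cos θ)/2: cos θ = 1 − 2×0.44 = 0.120; arccos → 83.1°.
Waxing ⇒ before full, so θ = 83.1°.
At 360°/29.531 d per day, 83.1° corresponds to 6.82 days.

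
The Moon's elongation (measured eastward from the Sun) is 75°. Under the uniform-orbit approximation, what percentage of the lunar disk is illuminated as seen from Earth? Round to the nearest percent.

cos 75° = 0.259, so f = (1 − 0.259)/2 = 0.371, i.e. 37%.

37%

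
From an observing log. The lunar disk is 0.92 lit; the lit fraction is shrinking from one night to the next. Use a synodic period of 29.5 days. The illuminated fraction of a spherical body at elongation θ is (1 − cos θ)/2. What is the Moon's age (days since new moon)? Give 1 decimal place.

Invert f = (1 − cos θ)/2 to get cos θ = 1 − 2(0.92) = -0.840, hence θ₀ = arccos -0.840 = 147.1°.
Since the Moon is past full (waning), take the reflex angle: θ = 360° − 147.1° = 212.9°.
At 360°/29.5 d per day, 212.9° corresponds to 17.44 days.

17.4 days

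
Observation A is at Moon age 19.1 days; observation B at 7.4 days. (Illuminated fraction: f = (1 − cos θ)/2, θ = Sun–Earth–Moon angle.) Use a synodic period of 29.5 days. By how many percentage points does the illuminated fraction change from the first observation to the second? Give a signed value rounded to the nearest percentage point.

θ₁ = 360° × 19.1/29.5 = 233.1°, f₁ = (1 − cos θ₁)/2 = 0.800.
θ₂ = 360° × 7.4/29.5 = 90.3°, f₂ = (1 − cos θ₂)/2 = 0.503.
Change = f₂ − f₁ = -0.298 → -30 percentage points.

-30 pp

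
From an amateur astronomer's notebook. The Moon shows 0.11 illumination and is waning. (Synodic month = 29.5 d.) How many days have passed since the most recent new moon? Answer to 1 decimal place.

26.3 days

From f = (1 − cos θ)/2: cos θ = 1 − 2×0.11 = 0.780; arccos → 38.7°.
Waning ⇒ past full, so θ = 360° − 38.7° = 321.3°.
Age = 29.5 × 321.3°/360° ≈ 26.33 days.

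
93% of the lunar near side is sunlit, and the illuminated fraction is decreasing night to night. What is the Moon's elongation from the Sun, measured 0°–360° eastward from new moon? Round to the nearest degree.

Invert f = (1 − cos θ)/2 to get cos θ = 1 − 2(0.93) = -0.860, hence θ₀ = arccos -0.860 = 149.3°.
A waning Moon lies in 180°–360°, so θ = 360° − 149.3° = 210.7°.

211°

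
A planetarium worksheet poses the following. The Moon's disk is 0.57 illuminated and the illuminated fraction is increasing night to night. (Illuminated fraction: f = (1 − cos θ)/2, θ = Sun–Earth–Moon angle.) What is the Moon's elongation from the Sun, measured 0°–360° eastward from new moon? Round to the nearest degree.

98°

Invert f = (1 − cos θ)/2 to get cos θ = 1 − 2(0.57) = -0.140, hence θ₀ = arccos -0.140 = 98.0°.
Before full moon the principal value applies: θ = 98.0°.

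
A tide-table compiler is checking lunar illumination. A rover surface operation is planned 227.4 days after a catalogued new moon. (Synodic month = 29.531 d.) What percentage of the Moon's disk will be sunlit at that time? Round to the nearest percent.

227.4 d spans 7 complete synodic months (7 × 29.531 = 206.72 d) plus 20.68 d.
Elongation θ = 360° × 20.68/29.531 ≈ 252.1°.
Illuminated fraction = (1 − cos 252.1°)/2 = (1 − (-0.307))/2 ≈ 0.653, so 65%.

65%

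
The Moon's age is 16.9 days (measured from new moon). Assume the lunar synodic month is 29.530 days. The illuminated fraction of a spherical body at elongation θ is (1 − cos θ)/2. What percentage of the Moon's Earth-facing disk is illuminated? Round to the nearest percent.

The Moon has covered 16.9/29.530 of its cycle, so θ ≈ 360° × 16.9/29.530 = 206.0°.
With cos θ = (-0.899), the lit fraction is (1 − (-0.899))/2 ≈ 0.949, so 95%.

95%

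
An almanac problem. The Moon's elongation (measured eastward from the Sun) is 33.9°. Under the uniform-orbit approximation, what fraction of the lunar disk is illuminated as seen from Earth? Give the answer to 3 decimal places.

f = (1 − cos 33.9°)/2 = (1 − 0.830)/2 ≈ 0.085.

0.085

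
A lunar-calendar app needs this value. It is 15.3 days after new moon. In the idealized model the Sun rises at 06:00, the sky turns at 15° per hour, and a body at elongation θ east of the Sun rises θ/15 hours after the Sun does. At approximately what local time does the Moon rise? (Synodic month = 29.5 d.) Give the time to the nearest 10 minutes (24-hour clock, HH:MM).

Phase angle: θ = 360°·(15.3 d)/(29.5 d) = 186.7°.
The Moon trails the Sun by θ/15 = 186.7/15 ≈ 12.45 hours.
06:00 + 12.447 h ≈ 18:27 → 18:30 to the nearest ten minutes.

18:30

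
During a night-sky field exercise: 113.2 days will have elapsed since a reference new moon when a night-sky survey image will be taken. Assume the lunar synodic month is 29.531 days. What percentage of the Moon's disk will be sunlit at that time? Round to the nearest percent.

25%

Reduce mod P: 113.2 − 3×29.531 = 24.61 d into the current lunation.
The Moon has covered 24.61/29.531 of its cycle, so θ ≈ 360° × 24.61/29.531 = 300.0°.
With cos θ = 0.500, the lit fraction is (1 − 0.500)/2 ≈ 0.250, so 25%.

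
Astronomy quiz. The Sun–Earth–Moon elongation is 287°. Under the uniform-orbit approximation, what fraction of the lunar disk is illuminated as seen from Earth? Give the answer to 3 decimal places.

0.354

Half-versine of 287°: (1 − 0.292)/2 = 0.354.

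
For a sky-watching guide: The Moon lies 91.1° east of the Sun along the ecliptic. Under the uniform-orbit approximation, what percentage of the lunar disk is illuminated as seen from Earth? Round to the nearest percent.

51%

cos 91.1° = (-0.019), so f = (1 − (-0.019))/2 = 0.510, i.e. 51%.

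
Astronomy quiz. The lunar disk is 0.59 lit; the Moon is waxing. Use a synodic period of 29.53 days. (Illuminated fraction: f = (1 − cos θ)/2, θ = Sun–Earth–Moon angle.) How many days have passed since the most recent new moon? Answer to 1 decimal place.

Invert f = (1 − cos θ)/2 to get cos θ = 1 − 2(0.59) = -0.180, hence θ₀ = arccos -0.180 = 100.4°.
Before full moon the principal value applies: θ = 100.4°.
At 360°/29.53 d per day, 100.4° corresponds to 8.23 days.

8.2 days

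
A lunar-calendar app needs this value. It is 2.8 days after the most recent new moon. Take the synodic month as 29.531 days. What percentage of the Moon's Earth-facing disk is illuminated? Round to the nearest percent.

9%

Phase angle: θ = 360°·(2.8 d)/(29.531 d) = 34.1°.
With cos θ = 0.828, the lit fraction is (1 − 0.828)/2 ≈ 0.086, so 9%.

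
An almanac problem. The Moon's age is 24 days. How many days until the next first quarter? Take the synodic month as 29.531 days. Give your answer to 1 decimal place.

12.9 days

First quarter occurs at elongation 90°, i.e. at age 29.531 × 90/360 = 7.383 d.
This lunation's first quarter (7.383 d) has passed, so add one period: 36.914 − 24 = 12.914 days.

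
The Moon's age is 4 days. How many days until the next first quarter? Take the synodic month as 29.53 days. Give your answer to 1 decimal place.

First quarter occurs at elongation 90°, i.e. at age 29.53 × 90/360 = 7.383 d.
So 3.383 days remain (7.383 − 4).

3.4 days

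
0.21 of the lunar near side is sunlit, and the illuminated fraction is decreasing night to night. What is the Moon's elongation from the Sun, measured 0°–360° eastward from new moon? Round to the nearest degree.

305°

From f = (1 − cos θ)/2: cos θ = 1 − 2×0.21 = 0.580; arccos → 54.5°.
Since the Moon is past full (waning), take the reflex angle: θ = 360° − 54.5° = 305.5°.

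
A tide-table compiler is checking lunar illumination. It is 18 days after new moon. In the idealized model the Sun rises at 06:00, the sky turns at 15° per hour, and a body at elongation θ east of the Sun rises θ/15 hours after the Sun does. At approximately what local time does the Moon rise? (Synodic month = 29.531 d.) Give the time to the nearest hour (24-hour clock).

21:00

The Moon has covered 18/29.531 of its cycle, so θ ≈ 360° × 18/29.531 = 219.4°.
The Moon trails the Sun by θ/15 = 219.4/15 ≈ 14.63 hours.
06:00 + 14.63 h ≈ 20:38 → 21:00 to the nearest hour.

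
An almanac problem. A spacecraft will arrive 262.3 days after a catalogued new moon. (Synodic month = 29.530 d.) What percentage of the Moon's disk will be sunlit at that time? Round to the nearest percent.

Reduce mod P: 262.3 − 8×29.530 = 26.06 d into the current lunation.
The Moon has covered 26.06/29.530 of its cycle, so θ ≈ 360° × 26.06/29.530 = 317.7°.
cos 317.7° = 0.740, so f = (1 − 0.740)/2 = 0.130, so 13%.

13%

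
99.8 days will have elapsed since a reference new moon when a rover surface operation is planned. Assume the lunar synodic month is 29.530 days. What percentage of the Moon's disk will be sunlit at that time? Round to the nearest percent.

86%

Reduce mod P: 99.8 − 3×29.530 = 11.21 d into the current lunation.
The Moon has covered 11.21/29.530 of its cycle, so θ ≈ 360° × 11.21/29.530 = 136.7°.
Illuminated fraction = (1 − cos 136.7°)/2 = (1 − (-0.727))/2 ≈ 0.864, so 86%.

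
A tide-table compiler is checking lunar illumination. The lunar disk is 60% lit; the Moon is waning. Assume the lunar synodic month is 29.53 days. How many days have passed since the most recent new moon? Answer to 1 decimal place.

Invert f = (1 − cos θ)/2 to get cos θ = 1 − 2(0.60) = -0.200, hence θ₀ = arccos -0.200 = 101.5°.
Waning ⇒ past full, so θ = 360° − 101.5° = 258.5°.
That fraction of the synodic month is 258.5/360 × 29.53 d ≈ 21.20 d.

21.2 days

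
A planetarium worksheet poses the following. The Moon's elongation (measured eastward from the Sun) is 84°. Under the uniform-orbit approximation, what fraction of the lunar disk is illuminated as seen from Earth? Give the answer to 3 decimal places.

cos 84° = 0.105, so f = (1 − 0.105)/2 = 0.448.

0.448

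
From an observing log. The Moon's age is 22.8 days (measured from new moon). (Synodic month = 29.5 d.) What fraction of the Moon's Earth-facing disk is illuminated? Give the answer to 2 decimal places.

0.43

The Moon has covered 22.8/29.5 of its cycle, so θ ≈ 360° × 22.8/29.5 = 278.2°.
Illuminated fraction = (1 − cos 278.2°)/2 = (1 − 0.143)/2 ≈ 0.428.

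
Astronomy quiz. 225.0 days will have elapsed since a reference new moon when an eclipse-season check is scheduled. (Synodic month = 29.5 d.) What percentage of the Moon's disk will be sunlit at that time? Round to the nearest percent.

225.0 d spans 7 complete synodic months (7 × 29.5 = 206.50 d) plus 18.50 d.
The Moon has covered 18.50/29.5 of its cycle, so θ ≈ 360° × 18.50/29.5 = 225.8°.
cos 225.8° = (-0.698), so f = (1 − (-0.698))/2 = 0.849, so 85%.

85%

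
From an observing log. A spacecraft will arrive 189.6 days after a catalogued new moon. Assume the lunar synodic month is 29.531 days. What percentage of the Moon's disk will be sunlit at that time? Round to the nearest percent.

94%

Reduce mod P: 189.6 − 6×29.531 = 12.41 d into the current lunation.
The Moon has covered 12.41/29.531 of its cycle, so θ ≈ 360° × 12.41/29.531 = 151.3°.
cos 151.3° = (-0.877), so f = (1 − (-0.877))/2 = 0.939, so 94%.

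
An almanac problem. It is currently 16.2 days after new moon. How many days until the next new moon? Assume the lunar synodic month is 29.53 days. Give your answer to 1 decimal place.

13.3 days

The next new moon completes the synodic month: 29.53 − 16.2 = 13.330 days.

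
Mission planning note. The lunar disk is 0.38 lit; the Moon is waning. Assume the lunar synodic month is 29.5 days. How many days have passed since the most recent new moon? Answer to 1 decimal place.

From f = (1 − cos θ)/2: cos θ = 1 − 2×0.38 = 0.240; arccos → 76.1°.
Waning ⇒ past full, so θ = 360° − 76.1° = 283.9°.
Age = 29.5 × 283.9°/360° ≈ 23.26 days.

23.3 days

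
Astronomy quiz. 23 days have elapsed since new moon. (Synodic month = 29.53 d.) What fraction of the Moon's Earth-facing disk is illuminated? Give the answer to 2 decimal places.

Elongation θ = 360° × 23/29.53 ≈ 280.4°.
With cos θ = 0.180, the lit fraction is (1 − 0.180)/2 ≈ 0.410.

0.41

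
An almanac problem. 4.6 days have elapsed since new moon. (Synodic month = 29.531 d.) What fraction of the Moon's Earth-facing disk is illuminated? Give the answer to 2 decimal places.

0.22

Elongation θ = 360° × 4.6/29.531 ≈ 56.1°.
With cos θ = 0.558, the lit fraction is (1 − 0.558)/2 ≈ 0.221.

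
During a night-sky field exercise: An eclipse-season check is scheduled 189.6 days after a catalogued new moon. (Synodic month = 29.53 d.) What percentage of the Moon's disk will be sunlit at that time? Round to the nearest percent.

189.6/29.53 = 6.421 lunations, so 6 complete cycles and 12.42 d into the next.
The Moon has covered 12.42/29.53 of its cycle, so θ ≈ 360° × 12.42/29.53 = 151.4°.
With cos θ = (-0.878), the lit fraction is (1 − (-0.878))/2 ≈ 0.939, so 94%.

94%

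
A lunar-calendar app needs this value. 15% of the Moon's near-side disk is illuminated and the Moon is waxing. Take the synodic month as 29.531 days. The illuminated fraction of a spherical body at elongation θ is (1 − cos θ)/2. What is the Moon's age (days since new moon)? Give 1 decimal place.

3.7 days

From f = (1 − cos θ)/2: cos θ = 1 − 2×0.15 = 0.700; arccos → 45.6°.
The Moon is waxing (0°–180°), so θ = 45.6° directly.
At 360°/29.531 d per day, 45.6° corresponds to 3.74 days.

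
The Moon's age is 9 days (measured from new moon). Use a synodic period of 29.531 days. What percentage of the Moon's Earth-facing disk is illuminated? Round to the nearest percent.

The Moon has covered 9/29.531 of its cycle, so θ ≈ 360° × 9/29.531 = 109.7°.
Illuminated fraction = (1 − cos 109.7°)/2 = (1 − (-0.337))/2 ≈ 0.669, so 67%.

67%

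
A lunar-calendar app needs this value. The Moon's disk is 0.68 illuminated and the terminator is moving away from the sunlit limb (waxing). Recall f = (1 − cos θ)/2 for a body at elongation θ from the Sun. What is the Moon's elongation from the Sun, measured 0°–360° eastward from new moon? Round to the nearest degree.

From f = (1 − cos θ)/2: cos θ = 1 − 2×0.68 = -0.360; arccos → 111.1°.
Waxing ⇒ before full, so θ = 111.1°.

111°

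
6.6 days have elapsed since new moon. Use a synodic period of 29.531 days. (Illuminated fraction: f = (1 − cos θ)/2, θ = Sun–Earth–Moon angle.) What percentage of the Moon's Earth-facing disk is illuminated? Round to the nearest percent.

42%

Phase angle: θ = 360°·(6.6 d)/(29.531 d) = 80.5°.
Illuminated fraction = (1 − cos 80.5°)/2 = (1 − 0.166)/2 ≈ 0.417, so 42%.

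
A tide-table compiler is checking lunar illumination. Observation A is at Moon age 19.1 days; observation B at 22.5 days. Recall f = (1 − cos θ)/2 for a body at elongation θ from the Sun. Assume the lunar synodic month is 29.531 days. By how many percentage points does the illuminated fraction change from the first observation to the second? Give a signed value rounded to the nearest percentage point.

θ₁ = 360° × 19.1/29.531 = 232.8°, f₁ = (1 − cos θ₁)/2 = 0.802.
θ₂ = 360° × 22.5/29.531 = 274.3°, f₂ = (1 − cos θ₂)/2 = 0.463.
Change = f₂ − f₁ = -0.339 → -34 percentage points.

-34 pp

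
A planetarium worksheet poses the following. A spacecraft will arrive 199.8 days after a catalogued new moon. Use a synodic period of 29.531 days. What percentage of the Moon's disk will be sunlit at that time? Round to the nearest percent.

45%

Reduce mod P: 199.8 − 6×29.531 = 22.61 d into the current lunation.
Phase angle: θ = 360°·(22.61 d)/(29.531 d) = 275.7°.
With cos θ = 0.099, the lit fraction is (1 − 0.099)/2 ≈ 0.451, so 45%.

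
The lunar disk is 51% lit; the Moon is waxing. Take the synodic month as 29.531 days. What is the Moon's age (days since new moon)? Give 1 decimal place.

cos θ = 1 − 2f = -0.020, giving a principal value of 91.1°.
The Moon is waxing (0°–180°), so θ = 91.1° directly.
That fraction of the synodic month is 91.1/360 × 29.531 d ≈ 7.48 d.

7.5 days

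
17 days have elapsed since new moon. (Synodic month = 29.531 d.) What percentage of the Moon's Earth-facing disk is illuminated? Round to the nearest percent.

The Moon has covered 17/29.531 of its cycle, so θ ≈ 360° × 17/29.531 = 207.2°.
With cos θ = (-0.889), the lit fraction is (1 − (-0.889))/2 ≈ 0.945, so 94%.

94%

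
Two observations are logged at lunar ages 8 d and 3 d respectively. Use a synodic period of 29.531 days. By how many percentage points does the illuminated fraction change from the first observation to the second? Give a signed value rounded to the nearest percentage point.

-47 percentage points

First observation: θ = 360°·8/29.531 = 97.5°, so f = 0.565.
Second observation: θ = 36.6°, f = 0.098.
Δf = 0.098 − 0.565 = -0.467, i.e. -47 pp.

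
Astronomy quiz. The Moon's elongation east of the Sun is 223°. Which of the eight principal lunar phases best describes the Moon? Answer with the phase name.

waning gibbous

The waning gibbous sector spans roughly 202°–248°; 223° falls inside it.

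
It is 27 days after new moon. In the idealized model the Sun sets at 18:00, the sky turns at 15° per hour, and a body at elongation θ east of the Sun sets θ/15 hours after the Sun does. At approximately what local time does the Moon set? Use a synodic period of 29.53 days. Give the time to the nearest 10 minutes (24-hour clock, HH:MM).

16:00

Elongation θ = 360° × 27/29.53 ≈ 329.2°.
At 15° of sky rotation per hour, 329.2° corresponds to a 21.94 h lag.
18:00 + 21.944 h ≈ 15:57 → 16:00 to the nearest ten minutes.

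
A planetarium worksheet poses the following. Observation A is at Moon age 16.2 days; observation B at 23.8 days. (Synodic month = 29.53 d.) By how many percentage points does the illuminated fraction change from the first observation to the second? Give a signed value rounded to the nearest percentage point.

-65 pp

θ₁ = 360° × 16.2/29.53 = 197.5°, f₁ = (1 − cos θ₁)/2 = 0.977.
θ₂ = 360° × 23.8/29.53 = 290.1°, f₂ = (1 − cos θ₂)/2 = 0.328.
Change = f₂ − f₁ = -0.649 → -65 percentage points.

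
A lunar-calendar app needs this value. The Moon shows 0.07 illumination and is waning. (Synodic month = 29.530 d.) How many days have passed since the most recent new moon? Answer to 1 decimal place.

27.0 days

cos θ = 1 − 2f = 0.860, giving a principal value of 30.7°.
A waning Moon lies in 180°–360°, so θ = 360° − 30.7° = 329.3°.
Age = 29.530 × 329.3°/360° ≈ 27.01 days.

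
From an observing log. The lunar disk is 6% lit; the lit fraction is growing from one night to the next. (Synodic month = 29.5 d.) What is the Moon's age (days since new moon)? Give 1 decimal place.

Invert f = (1 − cos θ)/2 to get cos θ = 1 − 2(0.06) = 0.880, hence θ₀ = arccos 0.880 = 28.4°.
Waxing ⇒ before full, so θ = 28.4°.
At 360°/29.5 d per day, 28.4° corresponds to 2.32 days.

2.3 days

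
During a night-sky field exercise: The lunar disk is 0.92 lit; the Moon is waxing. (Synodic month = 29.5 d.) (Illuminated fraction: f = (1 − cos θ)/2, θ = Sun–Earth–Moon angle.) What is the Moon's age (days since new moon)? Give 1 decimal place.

12.1 days

From f = (1 − cos θ)/2: cos θ = 1 − 2×0.92 = -0.840; arccos → 147.1°.
Waxing ⇒ before full, so θ = 147.1°.
At 360°/29.5 d per day, 147.1° corresponds to 12.06 days.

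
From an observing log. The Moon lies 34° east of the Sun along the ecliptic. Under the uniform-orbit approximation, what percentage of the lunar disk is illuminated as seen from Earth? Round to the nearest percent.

9%

cos 34° = 0.829, so f = (1 − 0.829)/2 = 0.085, i.e. 9%.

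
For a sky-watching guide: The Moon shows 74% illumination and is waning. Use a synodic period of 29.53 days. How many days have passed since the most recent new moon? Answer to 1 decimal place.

From f = (1 − cos θ)/2: cos θ = 1 − 2×0.74 = -0.480; arccos → 118.7°.
Waning ⇒ past full, so θ = 360° − 118.7° = 241.3°.
At 360°/29.53 d per day, 241.3° corresponds to 19.79 days.

19.8 days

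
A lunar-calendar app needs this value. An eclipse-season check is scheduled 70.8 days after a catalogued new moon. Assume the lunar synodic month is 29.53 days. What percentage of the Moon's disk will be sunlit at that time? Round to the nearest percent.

90%

70.8 d spans 2 complete synodic months (2 × 29.53 = 59.06 d) plus 11.74 d.
Elongation θ = 360° × 11.74/29.53 ≈ 143.1°.
Illuminated fraction = (1 − cos 143.1°)/2 = (1 − (-0.800))/2 ≈ 0.900, so 90%.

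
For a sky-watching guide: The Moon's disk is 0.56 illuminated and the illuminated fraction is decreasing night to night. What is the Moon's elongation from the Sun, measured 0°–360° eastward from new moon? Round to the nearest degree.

cos θ = 1 − 2f = -0.120, giving a principal value of 96.9°.
Since the Moon is past full (waning), take the reflex angle: θ = 360° − 96.9° = 263.1°.

263°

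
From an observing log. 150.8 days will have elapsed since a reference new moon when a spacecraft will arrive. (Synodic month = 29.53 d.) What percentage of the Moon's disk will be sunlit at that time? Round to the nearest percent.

11%

150.8/29.53 = 5.107 lunations, so 5 complete cycles and 3.15 d into the next.
The Moon has covered 3.15/29.53 of its cycle, so θ ≈ 360° × 3.15/29.53 = 38.4°.
cos 38.4° = 0.784, so f = (1 − 0.784)/2 = 0.108, so 11%.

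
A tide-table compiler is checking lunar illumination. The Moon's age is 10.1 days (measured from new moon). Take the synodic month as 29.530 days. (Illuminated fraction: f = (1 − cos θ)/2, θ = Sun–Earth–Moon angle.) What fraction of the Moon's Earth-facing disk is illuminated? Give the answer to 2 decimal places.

0.77

Phase angle: θ = 360°·(10.1 d)/(29.530 d) = 123.1°.
Illuminated fraction = (1 − cos 123.1°)/2 = (1 − (-0.547))/2 ≈ 0.773.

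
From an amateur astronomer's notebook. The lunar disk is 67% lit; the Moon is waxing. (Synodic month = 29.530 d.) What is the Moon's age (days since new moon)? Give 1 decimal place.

Invert f = (1 − cos θ)/2 to get cos θ = 1 − 2(0.67) = -0.340, hence θ₀ = arccos -0.340 = 109.9°.
Waxing ⇒ before full, so θ = 109.9°.
That fraction of the synodic month is 109.9/360 × 29.530 d ≈ 9.01 d.

9.0 days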